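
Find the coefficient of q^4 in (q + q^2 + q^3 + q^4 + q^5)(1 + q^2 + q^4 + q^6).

(q + q^2 + q^3 + q^4 + q^5) has coefficients 0,1,1,1,1 for degrees 0…4.
(1 + q^2 + q^4 + q^6) has coefficients 1,0,1,0,1 for degrees 0…4.
[q^4] = 1·0 + 1·1 + 1·0 + 1·1 = 2.

2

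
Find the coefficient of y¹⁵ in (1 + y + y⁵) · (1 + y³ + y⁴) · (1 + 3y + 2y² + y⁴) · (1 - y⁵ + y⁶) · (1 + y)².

(1 + y + y⁵) has coefficients 1,1,0,0,0,1 for degrees 0…5.
(1 + y³ + y⁴) has coefficients 1,0,0,1,1,0,0,0,0,0,0,0,0,0,0,0 for degrees 0…15.
Multiplying by (1 + 3y + 2y² + y⁴) gives running coefficients 1,3,2,1,5,5,2,1,1,0,0,0,0,0,0,0 for degrees 0…15.
Multiplying by (1 - y⁵ + y⁶) gives running coefficients 1,3,2,1,5,4,0,2,2,-4,0,3,1,0,1,0 for degrees 0…15.
Finally multiplying by (1 + y)², the product of all factors after the first has coefficients 1,5,9,8,9,15,13,6,6,2,-6,-1,7,5,2,2 for degrees 0…15.
[y¹⁵] = 1·2 + 1·2 + 1·(-6) = -2.

-2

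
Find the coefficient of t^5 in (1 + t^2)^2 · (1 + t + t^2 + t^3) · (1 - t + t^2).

(1 + t^2)^2 has coefficients 1,0,2,0,1 for degrees 0…4.
(1 + t + t^2 + t^3) has coefficients 1,1,1,1,0,0 for degrees 0…5.
Finally multiplying by (1 - t + t^2), the product of all factors after the first has coefficients 1,0,1,1,0,1 for degrees 0…5.
[t^5] = 1·1 + 2·1 + 1·0 = 3.

3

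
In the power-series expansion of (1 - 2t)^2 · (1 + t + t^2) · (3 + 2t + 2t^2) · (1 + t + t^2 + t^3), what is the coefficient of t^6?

(1 - 2t)^2 has coefficients 1,-4,4 for degrees 0…2.
(1 + t + t^2) has coefficients 1,1,1,0,0,0,0 for degrees 0…6.
Multiplying by (3 + 2t + 2t^2) gives running coefficients 3,5,7,4,2,0,0 for degrees 0…6.
Finally multiplying by (1 + t + t^2 + t^3), the product of all factors after the first has coefficients 3,8,15,19,18,13,6 for degrees 0…6.
[t^6] = 1·6 − 4·13 + 4·18 = 26.

26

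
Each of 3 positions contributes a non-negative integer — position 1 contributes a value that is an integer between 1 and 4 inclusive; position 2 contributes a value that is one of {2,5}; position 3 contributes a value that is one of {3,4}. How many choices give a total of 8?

The generating function for the choices is (x + x^2 + x^3 + x^4)·(x^2 + x^5)·(x^3 + x^4); the count is [x^8].
(x + x^2 + x^3 + x^4) has coefficients 0,1,1,1,1 for degrees 0…4.
(x^2 + x^5) has coefficients 0,0,1,0,0,1,0,0,0 for degrees 0…8.
Finally multiplying by (x^3 + x^4), the product of all factors after the first has coefficients 0,0,0,0,0,1,1,0,1 for degrees 0…8.
[x^8] = 1·0 + 1·1 + 1·1 + 1·0 = 2.

2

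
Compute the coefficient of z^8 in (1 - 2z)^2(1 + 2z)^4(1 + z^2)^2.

112

(1 - 2z)^2 has coefficients 1,-4,4 for degrees 0…2.
(1 + 2z)^4 has coefficients 1,8,24,32,16,0,0,0,0 for degrees 0…8.
Finally multiplying by (1 + z^2)^2, the product of all factors after the first has coefficients 1,8,26,48,65,72,56,32,16 for degrees 0…8.
[z^8] = 1·16 − 4·32 + 4·56 = 112.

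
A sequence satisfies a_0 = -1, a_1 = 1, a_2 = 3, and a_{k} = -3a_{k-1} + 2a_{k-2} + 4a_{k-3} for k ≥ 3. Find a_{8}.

The ordinary generating function has denominator 1 + 3z - 2z^2 - 4z^3.
Iterating the recurrence: a_0,…,a_{8} = -1, 1, 3, -11, 43, -139, 459, -1483, 4811.

4811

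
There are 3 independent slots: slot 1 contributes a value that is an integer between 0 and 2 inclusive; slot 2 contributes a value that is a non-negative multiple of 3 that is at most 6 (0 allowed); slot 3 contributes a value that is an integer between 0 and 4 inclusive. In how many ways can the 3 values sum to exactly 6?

5

The generating function for the choices is (1 + x + x²)·(1 + x³ + x⁶)·(1 + x + x² + x³ + x⁴); the count is [x⁶].
(1 + x + x²) has coefficients 1,1,1 for degrees 0…2.
(1 + x³ + x⁶) has coefficients 1,0,0,1,0,0,1 for degrees 0…6.
Finally multiplying by (1 + x + x² + x³ + x⁴), the product of all factors after the first has coefficients 1,1,1,2,2,1,2 for degrees 0…6.
[x⁶] = 1·2 + 1·1 + 1·2 = 5.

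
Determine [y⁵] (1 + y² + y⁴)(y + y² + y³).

2

(1 + y² + y⁴) has coefficients 1,0,1,0,1 for degrees 0…4.
(y + y² + y³) has coefficients 0,1,1,1,0,0 for degrees 0…5.
[y⁵] = 1·0 + 1·1 + 1·1 = 2.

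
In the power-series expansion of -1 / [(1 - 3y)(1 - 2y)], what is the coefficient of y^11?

Partial fractions give a closed form: a_n = (-3)·3^n + (2)·2^n.
At n = 11: a_11 = -527345.

-527345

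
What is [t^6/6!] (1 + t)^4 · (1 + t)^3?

The EGF product rule gives c_6 = Σ_{k_1+k_2=6} C(6; k_1,k_2) · ∏ g_i(k_i), where (1+t)^4 gives the falling factorial (4)_k; (1+t)^3 gives the falling factorial (3)_k.
g_1(k) for k = 0…6: 1, 4, 12, 24, 24, 0, 0.
g_2(k) for k = 0…6: 1, 3, 6, 6, 0, 0, 0.
c_6 = Σ_k C(6,k)·g_1(k)·g_2(6−k) = 20·24·6 + 15·24·6 = 2880 + 2160 = 5040.

5040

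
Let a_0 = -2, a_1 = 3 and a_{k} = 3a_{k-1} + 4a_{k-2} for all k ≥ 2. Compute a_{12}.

The ordinary generating function has denominator 1 - 3x - 4x^2.
Iterating the recurrence: a_0,…,a_{12} = -2, 3, 1, 15, 49, 207, 817, 3279, 13105, 52431, 209713, 838863, 3355441.

3355441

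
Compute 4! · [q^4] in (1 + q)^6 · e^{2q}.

The EGF product rule gives c_4 = Σ_{k_1+k_2=4} C(4; k_1,k_2) · ∏ g_i(k_i), where (1+q)^6 gives the falling factorial (6)_k; e^{2q} gives (2)^k.
g_1(k) for k = 0…4: 1, 6, 30, 120, 360.
g_2(k) for k = 0…4: 1, 2, 4, 8, 16.
c_4 = Σ_k C(4,k)·g_1(k)·g_2(4−k) = 1·1·16 + 4·6·8 + 6·30·4 + 4·120·2 + 1·360·1 = 16 + 192 + 720 + 960 + 360 = 2248.

2248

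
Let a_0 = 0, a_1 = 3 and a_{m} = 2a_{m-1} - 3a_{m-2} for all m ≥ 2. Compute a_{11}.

-789

The ordinary generating function has denominator 1 - 2q + 3q^2.
Iterating the recurrence: a_0,…,a_{11} = 0, 3, 6, 3, -12, -33, -30, 39, 168, 219, -66, -789.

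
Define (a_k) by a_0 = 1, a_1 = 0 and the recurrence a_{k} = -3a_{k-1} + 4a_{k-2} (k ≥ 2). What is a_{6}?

820

The ordinary generating function has denominator 1 + 3t - 4t^2.
Iterating the recurrence: a_0,…,a_{6} = 1, 0, 4, -12, 52, -204, 820.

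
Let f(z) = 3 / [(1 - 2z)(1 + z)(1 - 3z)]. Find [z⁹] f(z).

The denominator gives the recurrence a_n = 4a_(n−1) − a_(n−2) − 6a_(n−3) for n ≥ 3; the numerator fixes a_0 = 3, a_1 = 12, a_2 = 45.
Iterating: 3, 12, 45, 150, 483, 1512, 4665, 14250, 43263, 130812, so a_9 = 130812.

130812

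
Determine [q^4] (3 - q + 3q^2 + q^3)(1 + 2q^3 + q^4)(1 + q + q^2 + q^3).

10

(3 - q + 3q^2 + q^3) has coefficients 3,-1,3,1 for degrees 0…3.
(1 + 2q^3 + q^4) has coefficients 1,0,0,2,1 for degrees 0…4.
Finally multiplying by (1 + q + q^2 + q^3), the product of all factors after the first has coefficients 1,1,1,3,3 for degrees 0…4.
[q^4] = 3·3 − 1·3 + 3·1 + 1·1 = 10.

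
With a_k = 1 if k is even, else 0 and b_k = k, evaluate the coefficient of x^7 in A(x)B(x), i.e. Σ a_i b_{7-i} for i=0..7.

Write out a_i and b_{7-i} for i = 0,…,7 and sum the products.
Σ = 1·7 + 0·6 + 1·5 + 0·4 + 1·3 + 0·2 + 1·1 + 0·0 = 16.

16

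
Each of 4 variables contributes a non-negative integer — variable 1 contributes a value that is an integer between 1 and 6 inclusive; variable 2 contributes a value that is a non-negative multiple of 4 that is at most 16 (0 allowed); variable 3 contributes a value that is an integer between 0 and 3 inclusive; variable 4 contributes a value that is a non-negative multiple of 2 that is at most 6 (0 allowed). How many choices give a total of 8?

18

The generating function for the choices is (t + t² + t³ + t⁴ + t⁵ + t⁶)·(1 + t⁴ + t⁸ + t¹² + t¹⁶)·(1 + t + t² + t³)·(1 + t² + t⁴ + t⁶); the count is [t⁸].
(t + t² + t³ + t⁴ + t⁵ + t⁶) has coefficients 0,1,1,1,1,1,1 for degrees 0…6.
(1 + t⁴ + t⁸ + t¹² + t¹⁶) has coefficients 1,0,0,0,1,0,0,0,1 for degrees 0…8.
Multiplying by (1 + t + t² + t³) gives running coefficients 1,1,1,1,1,1,1,1,1 for degrees 0…8.
Finally multiplying by (1 + t² + t⁴ + t⁶), the product of all factors after the first has coefficients 1,1,2,2,3,3,4,4,4 for degrees 0…8.
[t⁸] = 1·4 + 1·4 + 1·3 + 1·3 + 1·2 + 1·2 = 18.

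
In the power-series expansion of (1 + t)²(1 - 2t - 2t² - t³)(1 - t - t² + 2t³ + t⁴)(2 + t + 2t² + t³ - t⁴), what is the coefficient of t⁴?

(1 + t)² has coefficients 1,2,1 for degrees 0…2.
(1 - 2t - 2t² - t³) has coefficients 1,-2,-2,-1,0 for degrees 0…4.
Multiplying by (1 - t - t² + 2t³ + t⁴) gives running coefficients 1,-3,-1,5,0 for degrees 0…4.
Finally multiplying by (2 + t + 2t² + t³ - t⁴), the product of all factors after the first has coefficients 2,-5,-3,4,-1 for degrees 0…4.
[t⁴] = 1·(-1) + 2·4 + 1·(-3) = 4.

4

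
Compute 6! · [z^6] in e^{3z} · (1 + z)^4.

The EGF product rule gives c_6 = Σ_{k_1+k_2=6} C(6; k_1,k_2) · ∏ g_i(k_i), where e^{3z} gives (3)^k; (1+z)^4 gives the falling factorial (4)_k.
g_1(k) for k = 0…6: 1, 3, 9, 27, 81, 243, 729.
g_2(k) for k = 0…6: 1, 4, 12, 24, 24, 0, 0.
c_6 = Σ_k C(6,k)·g_1(k)·g_2(6−k) = 15·9·24 + 20·27·24 + 15·81·12 + 6·243·4 + 1·729·1 = 3240 + 12960 + 14580 + 5832 + 729 = 37341.

37341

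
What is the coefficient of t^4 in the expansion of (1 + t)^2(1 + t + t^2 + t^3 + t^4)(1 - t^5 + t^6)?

4

(1 + t)^2 has coefficients 1,2,1 for degrees 0…2.
(1 + t + t^2 + t^3 + t^4) has coefficients 1,1,1,1,1 for degrees 0…4.
Finally multiplying by (1 - t^5 + t^6), the product of all factors after the first has coefficients 1,1,1,1,1 for degrees 0…4.
[t^4] = 1·1 + 2·1 + 1·1 = 4.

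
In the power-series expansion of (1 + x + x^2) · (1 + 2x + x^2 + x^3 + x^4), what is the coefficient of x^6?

(1 + x + x^2) has coefficients 1,1,1 for degrees 0…2.
(1 + 2x + x^2 + x^3 + x^4) has coefficients 1,2,1,1,1,0,0 for degrees 0…6.
[x^6] = 1·0 + 1·0 + 1·1 = 1.

1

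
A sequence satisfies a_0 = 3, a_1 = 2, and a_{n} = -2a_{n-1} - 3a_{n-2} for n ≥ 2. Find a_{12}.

3287

The ordinary generating function has denominator 1 + 2x + 3x^2.
Iterating the recurrence: a_0,…,a_{12} = 3, 2, -13, 20, -1, -58, 119, -64, -229, 650, -613, -724, 3287.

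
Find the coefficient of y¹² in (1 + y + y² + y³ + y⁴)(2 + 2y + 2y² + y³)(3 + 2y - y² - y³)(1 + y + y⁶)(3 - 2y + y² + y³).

(1 + y + y² + y³ + y⁴) has coefficients 1,1,1,1,1 for degrees 0…4.
(2 + 2y + 2y² + y³) has coefficients 2,2,2,1,0,0,0,0,0,0,0,0,0 for degrees 0…12.
Multiplying by (3 + 2y - y² - y³) gives running coefficients 6,10,8,3,-2,-3,-1,0,0,0,0,0,0 for degrees 0…12.
Multiplying by (1 + y + y⁶) gives running coefficients 6,16,18,11,1,-5,2,9,8,3,-2,-3,-1 for degrees 0…12.
Finally multiplying by (3 - 2y + y² + y³), the product of all factors after the first has coefficients 18,36,28,19,15,12,28,19,3,4,5,6,4 for degrees 0…12.
[y¹²] = 1·4 + 1·6 + 1·5 + 1·4 + 1·3 = 22.

22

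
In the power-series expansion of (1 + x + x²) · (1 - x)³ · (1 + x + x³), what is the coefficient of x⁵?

2

(1 + x + x²) has coefficients 1,1,1 for degrees 0…2.
(1 - x)³ has coefficients 1,-3,3,-1,0,0 for degrees 0…5.
Finally multiplying by (1 + x + x³), the product of all factors after the first has coefficients 1,-2,0,3,-4,3 for degrees 0…5.
[x⁵] = 1·3 + 1·(-4) + 1·3 = 2.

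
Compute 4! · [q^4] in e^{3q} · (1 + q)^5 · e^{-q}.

1256

The EGF product rule gives c_4 = Σ_{k_1+k_2+k_3=4} C(4; k_1,k_2,k_3) · ∏ g_i(k_i), where e^{3q} gives (3)^k; (1+q)^5 gives the falling factorial (5)_k; e^{-q} gives (-1)^k.
g_1(k) for k = 0…4: 1, 3, 9, 27, 81.
g_2(k) for k = 0…4: 1, 5, 20, 60, 120.
g_3(k) for k = 0…4: 1, -1, 1, -1, 1.
First combine the last two factors: h(k) = Σ_j C(k,j)·g_2(j)·g_3(k−j) for k = 0…4: 1, 4, 11, 14, -19.
c_4 = Σ_k C(4,k)·g_1(k)·h(4−k) = 1·1·(-19) + 4·3·14 + 6·9·11 + 4·27·4 + 1·81·1 = −19 + 168 + 594 + 432 + 81 = 1256.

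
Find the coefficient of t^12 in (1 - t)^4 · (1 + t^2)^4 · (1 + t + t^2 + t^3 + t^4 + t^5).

(1 - t)^4 has coefficients 1,-4,6,-4,1 for degrees 0…4.
(1 + t^2)^4 has coefficients 1,0,4,0,6,0,4,0,1,0,0,0,0 for degrees 0…12.
Finally multiplying by (1 + t + t^2 + t^3 + t^4 + t^5), the product of all factors after the first has coefficients 1,1,5,5,11,11,14,14,11,11,5,5,1 for degrees 0…12.
[t^12] = 1·1 − 4·5 + 6·5 − 4·11 + 1·11 = -22.

-22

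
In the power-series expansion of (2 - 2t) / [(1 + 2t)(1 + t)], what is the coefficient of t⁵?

-188

The denominator gives the recurrence a_n = −3a_(n−1) − 2a_(n−2) for n ≥ 3; the numerator fixes a_0 = 2, a_1 = -8, a_2 = 20.
Iterating: 2, -8, 20, -44, 92, -188, so a_5 = -188.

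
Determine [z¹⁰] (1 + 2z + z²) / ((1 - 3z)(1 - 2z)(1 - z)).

463178

Partial fractions give a closed form: a_n = (8)·3^n + (-9)·2^n + (2)·1^n.
At n = 10: a_10 = 463178.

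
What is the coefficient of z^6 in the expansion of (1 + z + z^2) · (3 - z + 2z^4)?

2

(1 + z + z^2) has coefficients 1,1,1 for degrees 0…2.
(3 - z + 2z^4) has coefficients 3,-1,0,0,2,0,0 for degrees 0…6.
[z^6] = 1·0 + 1·0 + 1·2 = 2.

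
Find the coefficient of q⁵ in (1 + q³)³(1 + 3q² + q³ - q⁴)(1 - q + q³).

13

(1 + q³)³ has coefficients 1,0,0,3,0,0 for degrees 0…5.
(1 + 3q² + q³ - q⁴) has coefficients 1,0,3,1,-1,0 for degrees 0…5.
Finally multiplying by (1 - q + q³), the product of all factors after the first has coefficients 1,-1,3,-1,-2,4 for degrees 0…5.
[q⁵] = 1·4 + 3·3 = 13.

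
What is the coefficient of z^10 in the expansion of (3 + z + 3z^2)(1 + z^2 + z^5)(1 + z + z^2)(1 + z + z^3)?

(3 + z + 3z^2) has coefficients 3,1,3 for degrees 0…2.
(1 + z^2 + z^5) has coefficients 1,0,1,0,0,1,0,0,0,0,0 for degrees 0…10.
Multiplying by (1 + z + z^2) gives running coefficients 1,1,2,1,1,1,1,1,0,0,0 for degrees 0…10.
Finally multiplying by (1 + z + z^3), the product of all factors after the first has coefficients 1,2,3,4,3,4,3,3,2,1,1 for degrees 0…10.
[z^10] = 3·1 + 1·1 + 3·2 = 10.

10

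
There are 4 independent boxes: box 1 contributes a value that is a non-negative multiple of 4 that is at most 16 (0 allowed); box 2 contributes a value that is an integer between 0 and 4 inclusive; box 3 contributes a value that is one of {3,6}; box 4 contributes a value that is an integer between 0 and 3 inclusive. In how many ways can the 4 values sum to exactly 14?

10

The generating function for the choices is (1 + t^4 + t^8 + t^12 + t^16)·(1 + t + t^2 + t^3 + t^4)·(t^3 + t^6)·(1 + t + t^2 + t^3); the count is [t^14].
(1 + t^4 + t^8 + t^12 + t^16) has coefficients 1,0,0,0,1,0,0,0,1,0,0,0,1,0,0 for degrees 0…14.
(1 + t + t^2 + t^3 + t^4) has coefficients 1,1,1,1,1,0,0,0,0,0,0,0,0,0,0 for degrees 0…14.
Multiplying by (t^3 + t^6) gives running coefficients 0,0,0,1,1,1,2,2,1,1,1,0,0,0,0 for degrees 0…14.
Finally multiplying by (1 + t + t^2 + t^3), the product of all factors after the first has coefficients 0,0,0,1,2,3,5,6,6,6,5,3,2,1,0 for degrees 0…14.
[t^14] = 1·0 + 1·5 + 1·5 + 1·0 = 10.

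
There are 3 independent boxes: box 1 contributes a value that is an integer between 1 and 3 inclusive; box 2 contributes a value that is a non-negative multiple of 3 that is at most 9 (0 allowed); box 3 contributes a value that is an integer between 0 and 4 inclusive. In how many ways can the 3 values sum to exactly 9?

5

The generating function for the choices is (z + z² + z³)·(1 + z³ + z⁶ + z⁹)·(1 + z + z² + z³ + z⁴); the count is [z⁹].
(z + z² + z³) has coefficients 0,1,1,1 for degrees 0…3.
(1 + z³ + z⁶ + z⁹) has coefficients 1,0,0,1,0,0,1,0,0,1 for degrees 0…9.
Finally multiplying by (1 + z + z² + z³ + z⁴), the product of all factors after the first has coefficients 1,1,1,2,2,1,2,2,1,2 for degrees 0…9.
[z⁹] = 1·1 + 1·2 + 1·2 = 5.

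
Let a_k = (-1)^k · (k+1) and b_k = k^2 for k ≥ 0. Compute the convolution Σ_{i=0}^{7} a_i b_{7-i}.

The convolution is the x^7 coefficient of A(x)B(x).
Σ = 1·49 − 2·36 + 3·25 − 4·16 + 5·9 − 6·4 + 7·1 − 8·0 = 16.

16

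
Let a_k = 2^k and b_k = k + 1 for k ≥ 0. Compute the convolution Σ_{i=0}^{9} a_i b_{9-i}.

This is [x^9] in the product of the two ordinary generating functions.
Σ = 1·10 + 2·9 + 4·8 + 8·7 + 16·6 + 32·5 + 64·4 + 128·3 + 256·2 + 512·1 = 2036.

2036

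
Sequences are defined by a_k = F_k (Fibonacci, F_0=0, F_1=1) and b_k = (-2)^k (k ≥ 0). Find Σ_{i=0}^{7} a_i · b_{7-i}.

Write out a_i and b_{7-i} for i = 0,…,7 and sum the products.
Σ = 0·(-128) + 1·64 + 1·(-32) + 2·16 + 3·(-8) + 5·4 + 8·(-2) + 13·1 = 57.

57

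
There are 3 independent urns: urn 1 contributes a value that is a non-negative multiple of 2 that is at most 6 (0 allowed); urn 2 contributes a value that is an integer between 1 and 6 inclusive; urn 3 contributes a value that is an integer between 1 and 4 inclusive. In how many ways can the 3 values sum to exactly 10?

The generating function for the choices is (1 + y² + y⁴ + y⁶)·(y + y² + y³ + y⁴ + y⁵ + y⁶)·(y + y² + y³ + y⁴); the count is [y¹⁰].
(1 + y² + y⁴ + y⁶) has coefficients 1,0,1,0,1,0,1 for degrees 0…6.
(y + y² + y³ + y⁴ + y⁵ + y⁶) has coefficients 0,1,1,1,1,1,1,0,0,0,0 for degrees 0…10.
Finally multiplying by (y + y² + y³ + y⁴), the product of all factors after the first has coefficients 0,0,1,2,3,4,4,4,3,2,1 for degrees 0…10.
[y¹⁰] = 1·1 + 1·3 + 1·4 + 1·3 = 11.

11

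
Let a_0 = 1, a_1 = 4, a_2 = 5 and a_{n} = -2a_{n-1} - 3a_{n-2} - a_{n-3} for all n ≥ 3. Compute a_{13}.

1340

The ordinary generating function has denominator 1 + 2t + 3t^2 + t^3.
Iterating the recurrence: a_0,…,a_{13} = 1, 4, 5, -23, 27, 10, -78, 99, 26, -271, 365, 57, -938, 1340.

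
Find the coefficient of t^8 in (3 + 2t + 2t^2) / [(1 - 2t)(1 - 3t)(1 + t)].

Partial fractions give a closed form: a_n = (-6)·2^n + (35/4)·3^n + (1/4)·(-1)^n.
At n = 8: a_8 = 55873.

55873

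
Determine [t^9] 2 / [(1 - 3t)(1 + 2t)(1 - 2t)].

69630

Partial fractions give a closed form: a_n = (18/5)·3^n + (2/5)·(-2)^n + (-2)·2^n.
At n = 9: a_9 = 69630.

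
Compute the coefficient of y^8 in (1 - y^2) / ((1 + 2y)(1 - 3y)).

The denominator gives the recurrence a_n = a_(n−1) + 6a_(n−2) for n ≥ 3; the numerator fixes a_0 = 1, a_1 = 1, a_2 = 6.
Iterating: 1, 1, 6, 12, 48, 120, 408, 1128, 3576, so a_8 = 3576.

3576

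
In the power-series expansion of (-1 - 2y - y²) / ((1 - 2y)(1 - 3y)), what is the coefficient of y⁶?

-3600

The denominator gives the recurrence a_n = 5a_(n−1) − 6a_(n−2) for n ≥ 3; the numerator fixes a_0 = -1, a_1 = -7, a_2 = -30.
Iterating: -1, -7, -30, -108, -360, -1152, -3600, so a_6 = -3600.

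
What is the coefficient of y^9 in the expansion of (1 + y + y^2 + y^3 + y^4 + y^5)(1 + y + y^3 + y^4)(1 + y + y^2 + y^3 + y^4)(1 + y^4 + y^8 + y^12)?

(1 + y + y^2 + y^3 + y^4 + y^5) has coefficients 1,1,1,1,1,1 for degrees 0…5.
(1 + y + y^3 + y^4) has coefficients 1,1,0,1,1,0,0,0,0,0 for degrees 0…9.
Multiplying by (1 + y + y^2 + y^3 + y^4) gives running coefficients 1,2,2,3,4,3,2,2,1,0 for degrees 0…9.
Finally multiplying by (1 + y^4 + y^8 + y^12), the product of all factors after the first has coefficients 1,2,2,3,5,5,4,5,6,5 for degrees 0…9.
[y^9] = 1·5 + 1·6 + 1·5 + 1·4 + 1·5 + 1·5 = 30.

30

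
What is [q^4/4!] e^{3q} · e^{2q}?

625

The EGF product rule gives c_4 = Σ_{k_1+k_2=4} C(4; k_1,k_2) · ∏ g_i(k_i), where e^{3q} gives (3)^k; e^{2q} gives (2)^k.
g_1(k) for k = 0…4: 1, 3, 9, 27, 81.
g_2(k) for k = 0…4: 1, 2, 4, 8, 16.
c_4 = Σ_k C(4,k)·g_1(k)·g_2(4−k) = 1·1·16 + 4·3·8 + 6·9·4 + 4·27·2 + 1·81·1 = 16 + 96 + 216 + 216 + 81 = 625.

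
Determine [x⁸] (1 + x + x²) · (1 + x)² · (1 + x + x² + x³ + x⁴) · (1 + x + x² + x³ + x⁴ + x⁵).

47

(1 + x + x²) has coefficients 1,1,1 for degrees 0…2.
(1 + x)² has coefficients 1,2,1,0,0,0,0,0,0 for degrees 0…8.
Multiplying by (1 + x + x² + x³ + x⁴) gives running coefficients 1,3,4,4,4,3,1,0,0 for degrees 0…8.
Finally multiplying by (1 + x + x² + x³ + x⁴ + x⁵), the product of all factors after the first has coefficients 1,4,8,12,16,19,19,16,12 for degrees 0…8.
[x⁸] = 1·12 + 1·16 + 1·19 = 47.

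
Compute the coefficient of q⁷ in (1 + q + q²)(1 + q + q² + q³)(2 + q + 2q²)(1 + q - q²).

-3

(1 + q + q²) has coefficients 1,1,1 for degrees 0…2.
(1 + q + q² + q³) has coefficients 1,1,1,1,0,0,0,0 for degrees 0…7.
Multiplying by (2 + q + 2q²) gives running coefficients 2,3,5,5,3,2,0,0 for degrees 0…7.
Finally multiplying by (1 + q - q²), the product of all factors after the first has coefficients 2,5,6,7,3,0,-1,-2 for degrees 0…7.
[q⁷] = 1·(-2) + 1·(-1) + 1·0 = -3.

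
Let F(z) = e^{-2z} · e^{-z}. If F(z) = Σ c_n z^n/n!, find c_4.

81

The EGF product rule gives c_4 = Σ_{k_1+k_2=4} C(4; k_1,k_2) · ∏ g_i(k_i), where e^{-2z} gives (-2)^k; e^{-z} gives (-1)^k.
g_1(k) for k = 0…4: 1, -2, 4, -8, 16.
g_2(k) for k = 0…4: 1, -1, 1, -1, 1.
c_4 = Σ_k C(4,k)·g_1(k)·g_2(4−k) = 1·1·1 + 4·(-2)·(-1) + 6·4·1 + 4·(-8)·(-1) + 1·16·1 = 1 + 8 + 24 + 32 + 16 = 81.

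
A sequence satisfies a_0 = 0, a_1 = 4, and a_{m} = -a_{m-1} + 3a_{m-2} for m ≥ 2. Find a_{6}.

The ordinary generating function has denominator 1 + t - 3t^2.
Iterating the recurrence: a_0,…,a_{6} = 0, 4, -4, 16, -28, 76, -160.

-160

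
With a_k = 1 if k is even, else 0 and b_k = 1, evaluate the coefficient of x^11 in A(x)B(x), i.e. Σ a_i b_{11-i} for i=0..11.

Write out a_i and b_{11-i} for i = 0,…,11 and sum the products.
Σ = 1·1 + 0·1 + 1·1 + 0·1 + 1·1 + 0·1 + 1·1 + 0·1 + 1·1 + 0·1 + 1·1 + 0·1 = 6.

6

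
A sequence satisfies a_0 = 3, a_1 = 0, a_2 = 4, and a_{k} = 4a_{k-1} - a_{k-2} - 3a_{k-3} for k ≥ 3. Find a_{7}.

903

The ordinary generating function has denominator 1 - 4t + t^2 + 3t^3.
Iterating the recurrence: a_0,…,a_{7} = 3, 0, 4, 7, 24, 77, 263, 903.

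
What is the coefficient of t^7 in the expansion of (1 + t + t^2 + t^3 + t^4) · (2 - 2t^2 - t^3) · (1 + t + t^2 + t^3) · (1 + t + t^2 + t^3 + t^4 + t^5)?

-14

(1 + t + t^2 + t^3 + t^4) has coefficients 1,1,1,1,1 for degrees 0…4.
(2 - 2t^2 - t^3) has coefficients 2,0,-2,-1,0,0,0,0 for degrees 0…7.
Multiplying by (1 + t + t^2 + t^3) gives running coefficients 2,2,0,-1,-3,-3,-1,0 for degrees 0…7.
Finally multiplying by (1 + t + t^2 + t^3 + t^4 + t^5), the product of all factors after the first has coefficients 2,4,4,3,0,-3,-6,-8 for degrees 0…7.
[t^7] = 1·(-8) + 1·(-6) + 1·(-3) + 1·0 + 1·3 = -14.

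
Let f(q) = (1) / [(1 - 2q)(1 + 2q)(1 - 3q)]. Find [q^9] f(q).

Partial fractions give a closed form: a_n = (-1)·2^n + (1/5)·(-2)^n + (9/5)·3^n.
At n = 9: a_9 = 34815.

34815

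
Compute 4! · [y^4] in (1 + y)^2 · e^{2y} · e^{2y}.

The EGF product rule gives c_4 = Σ_{k_1+k_2+k_3=4} C(4; k_1,k_2,k_3) · ∏ g_i(k_i), where (1+y)^2 gives the falling factorial (2)_k; e^{2y} gives (2)^k; e^{2y} gives (2)^k.
g_1(k) for k = 0…4: 1, 2, 2, 0, 0.
g_2(k) for k = 0…4: 1, 2, 4, 8, 16.
g_3(k) for k = 0…4: 1, 2, 4, 8, 16.
First combine the last two factors: h(k) = Σ_j C(k,j)·g_2(j)·g_3(k−j) for k = 0…4: 1, 4, 16, 64, 256.
c_4 = Σ_k C(4,k)·g_1(k)·h(4−k) = 1·1·256 + 4·2·64 + 6·2·16 = 256 + 512 + 192 = 960.

960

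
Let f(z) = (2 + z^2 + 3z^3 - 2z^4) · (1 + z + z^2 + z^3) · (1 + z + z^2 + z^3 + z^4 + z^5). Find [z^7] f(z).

12

(2 + z^2 + 3z^3 - 2z^4) has coefficients 2,0,1,3,-2 for degrees 0…4.
(1 + z + z^2 + z^3) has coefficients 1,1,1,1,0,0,0,0 for degrees 0…7.
Finally multiplying by (1 + z + z^2 + z^3 + z^4 + z^5), the product of all factors after the first has coefficients 1,2,3,4,4,4,3,2 for degrees 0…7.
[z^7] = 2·2 + 1·4 + 3·4 − 2·4 = 12.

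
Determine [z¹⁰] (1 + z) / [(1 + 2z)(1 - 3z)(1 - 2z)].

140284

Partial fractions give a closed form: a_n = (1/10)·(-2)^n + (12/5)·3^n + (-3/2)·2^n.
At n = 10: a_10 = 140284.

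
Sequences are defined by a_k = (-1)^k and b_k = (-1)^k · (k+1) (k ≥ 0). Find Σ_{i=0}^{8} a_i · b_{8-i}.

This is [x^8] in the product of the two ordinary generating functions.
Σ = 1·9 − 1·(-8) + 1·7 − 1·(-6) + 1·5 − 1·(-4) + 1·3 − 1·(-2) + 1·1 = 45.

45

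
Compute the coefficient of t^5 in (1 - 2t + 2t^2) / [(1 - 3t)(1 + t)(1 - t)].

Partial fractions give a closed form: a_n = (5/8)·3^n + (5/8)·(-1)^n + (-1/4)·1^n.
At n = 5: a_5 = 151.

151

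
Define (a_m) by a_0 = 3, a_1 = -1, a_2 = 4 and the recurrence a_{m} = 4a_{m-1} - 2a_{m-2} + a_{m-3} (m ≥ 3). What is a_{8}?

11332

The ordinary generating function has denominator 1 - 4t + 2t^2 - t^3.
Iterating the recurrence: a_0,…,a_{8} = 3, -1, 4, 21, 75, 262, 919, 3227, 11332.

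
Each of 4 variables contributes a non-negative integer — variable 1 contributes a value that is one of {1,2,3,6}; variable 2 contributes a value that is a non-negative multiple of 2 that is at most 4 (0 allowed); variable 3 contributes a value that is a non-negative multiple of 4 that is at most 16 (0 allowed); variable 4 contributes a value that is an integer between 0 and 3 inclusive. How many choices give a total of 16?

12

The generating function for the choices is (x + x^2 + x^3 + x^6)·(1 + x^2 + x^4)·(1 + x^4 + x^8 + x^12 + x^16)·(1 + x + x^2 + x^3); the count is [x^16].
(x + x^2 + x^3 + x^6) has coefficients 0,1,1,1,0,0,1 for degrees 0…6.
(1 + x^2 + x^4) has coefficients 1,0,1,0,1,0,0,0,0,0,0,0,0,0,0,0,0 for degrees 0…16.
Multiplying by (1 + x^4 + x^8 + x^12 + x^16) gives running coefficients 1,0,1,0,2,0,1,0,2,0,1,0,2,0,1,0,2 for degrees 0…16.
Finally multiplying by (1 + x + x^2 + x^3), the product of all factors after the first has coefficients 1,1,2,2,3,3,3,3,3,3,3,3,3,3,3,3,3 for degrees 0…16.
[x^16] = 1·3 + 1·3 + 1·3 + 1·3 = 12.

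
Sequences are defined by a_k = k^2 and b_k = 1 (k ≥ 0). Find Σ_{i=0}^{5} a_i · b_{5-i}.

Write out a_i and b_{5-i} for i = 0,…,5 and sum the products.
Σ = 0·1 + 1·1 + 4·1 + 9·1 + 16·1 + 25·1 = 55.

55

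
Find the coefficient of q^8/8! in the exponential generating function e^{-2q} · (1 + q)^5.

The EGF product rule gives c_8 = Σ_{k_1+k_2=8} C(8; k_1,k_2) · ∏ g_i(k_i), where e^{-2q} gives (-2)^k; (1+q)^5 gives the falling factorial (5)_k.
g_1(k) for k = 0…8: 1, -2, 4, -8, 16, -32, 64, -128, 256.
g_2(k) for k = 0…8: 1, 5, 20, 60, 120, 120, 0, 0, 0.
c_8 = Σ_k C(8,k)·g_1(k)·g_2(8−k) = 56·(-8)·120 + 70·16·120 + 56·(-32)·60 + 28·64·20 + 8·(-128)·5 + 1·256·1 = −53760 + 134400 − 107520 + 35840 − 5120 + 256 = 4096.

4096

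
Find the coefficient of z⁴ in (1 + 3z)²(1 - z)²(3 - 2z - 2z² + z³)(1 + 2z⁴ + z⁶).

(1 + 3z)² has coefficients 1,6,9 for degrees 0…2.
(1 - z)² has coefficients 1,-2,1,0,0 for degrees 0…4.
Multiplying by (3 - 2z - 2z² + z³) gives running coefficients 3,-8,5,3,-4 for degrees 0…4.
Finally multiplying by (1 + 2z⁴ + z⁶), the product of all factors after the first has coefficients 3,-8,5,3,2 for degrees 0…4.
[z⁴] = 1·2 + 6·3 + 9·5 = 65.

65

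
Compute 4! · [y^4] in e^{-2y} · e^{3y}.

The EGF product rule gives c_4 = Σ_{k_1+k_2=4} C(4; k_1,k_2) · ∏ g_i(k_i), where e^{-2y} gives (-2)^k; e^{3y} gives (3)^k.
g_1(k) for k = 0…4: 1, -2, 4, -8, 16.
g_2(k) for k = 0…4: 1, 3, 9, 27, 81.
c_4 = Σ_k C(4,k)·g_1(k)·g_2(4−k) = 1·1·81 + 4·(-2)·27 + 6·4·9 + 4·(-8)·3 + 1·16·1 = 81 − 216 + 216 − 96 + 16 = 1.

1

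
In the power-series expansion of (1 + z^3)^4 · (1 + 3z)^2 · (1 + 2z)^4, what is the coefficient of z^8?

2022

(1 + z^3)^4 has coefficients 1,0,0,4,0,0,6,0,0 for degrees 0…8.
(1 + 3z)^2 has coefficients 1,6,9,0,0,0,0,0,0 for degrees 0…8.
Finally multiplying by (1 + 2z)^4, the product of all factors after the first has coefficients 1,14,81,248,424,384,144,0,0 for degrees 0…8.
[z^8] = 1·0 + 4·384 + 6·81 = 2022.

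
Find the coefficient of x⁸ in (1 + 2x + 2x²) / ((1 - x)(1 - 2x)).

The denominator gives the recurrence a_n = 3a_(n−1) − 2a_(n−2) for n ≥ 3; the numerator fixes a_0 = 1, a_1 = 5, a_2 = 15.
Iterating: 1, 5, 15, 35, 75, 155, 315, 635, 1275, so a_8 = 1275.

1275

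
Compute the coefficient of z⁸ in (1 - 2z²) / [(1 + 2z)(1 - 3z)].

The denominator gives the recurrence a_n = a_(n−1) + 6a_(n−2) for n ≥ 3; the numerator fixes a_0 = 1, a_1 = 1, a_2 = 5.
Iterating: 1, 1, 5, 11, 41, 107, 353, 995, 3113, so a_8 = 3113.

3113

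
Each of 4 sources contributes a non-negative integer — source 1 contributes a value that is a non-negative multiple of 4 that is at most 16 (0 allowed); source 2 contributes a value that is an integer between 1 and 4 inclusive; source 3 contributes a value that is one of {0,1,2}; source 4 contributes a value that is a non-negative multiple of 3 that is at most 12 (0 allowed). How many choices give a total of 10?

10

The generating function for the choices is (1 + z^4 + z^8 + z^12 + z^16)·(z + z^2 + z^3 + z^4)·(1 + z + z^2)·(1 + z^3 + z^6 + z^9 + z^12); the count is [z^10].
(1 + z^4 + z^8 + z^12 + z^16) has coefficients 1,0,0,0,1,0,0,0,1,0,0 for degrees 0…10.
(z + z^2 + z^3 + z^4) has coefficients 0,1,1,1,1,0,0,0,0,0,0 for degrees 0…10.
Multiplying by (1 + z + z^2) gives running coefficients 0,1,2,3,3,2,1,0,0,0,0 for degrees 0…10.
Finally multiplying by (1 + z^3 + z^6 + z^9 + z^12), the product of all factors after the first has coefficients 0,1,2,3,4,4,4,4,4,4,4 for degrees 0…10.
[z^10] = 1·4 + 1·4 + 1·2 = 10.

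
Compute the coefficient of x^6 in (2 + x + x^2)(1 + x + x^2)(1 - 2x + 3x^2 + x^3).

5

(2 + x + x^2) has coefficients 2,1,1 for degrees 0…2.
(1 + x + x^2) has coefficients 1,1,1,0,0,0,0 for degrees 0…6.
Finally multiplying by (1 - 2x + 3x^2 + x^3), the product of all factors after the first has coefficients 1,-1,2,2,4,1,0 for degrees 0…6.
[x^6] = 2·0 + 1·1 + 1·4 = 5.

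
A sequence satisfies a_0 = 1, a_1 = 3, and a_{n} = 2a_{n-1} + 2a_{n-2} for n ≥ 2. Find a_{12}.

186304

The ordinary generating function has denominator 1 - 2x - 2x^2.
Iterating the recurrence: a_0,…,a_{12} = 1, 3, 8, 22, 60, 164, 448, 1224, 3344, 9136, 24960, 68192, 186304.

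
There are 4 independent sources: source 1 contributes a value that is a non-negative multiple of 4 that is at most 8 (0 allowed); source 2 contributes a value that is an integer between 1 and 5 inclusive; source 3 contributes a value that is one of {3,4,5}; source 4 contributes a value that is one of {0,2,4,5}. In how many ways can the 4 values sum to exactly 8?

8

The generating function for the choices is (1 + q⁴ + q⁸)·(q + q² + q³ + q⁴ + q⁵)·(q³ + q⁴ + q⁵)·(1 + q² + q⁴ + q⁵); the count is [q⁸].
(1 + q⁴ + q⁸) has coefficients 1,0,0,0,1,0,0,0,1 for degrees 0…8.
(q + q² + q³ + q⁴ + q⁵) has coefficients 0,1,1,1,1,1,0,0,0 for degrees 0…8.
Multiplying by (q³ + q⁴ + q⁵) gives running coefficients 0,0,0,0,1,2,3,3,3 for degrees 0…8.
Finally multiplying by (1 + q² + q⁴ + q⁵), the product of all factors after the first has coefficients 0,0,0,0,1,2,4,5,7 for degrees 0…8.
[q⁸] = 1·7 + 1·1 + 1·0 = 8.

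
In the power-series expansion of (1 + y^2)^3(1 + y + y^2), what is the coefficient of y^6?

(1 + y^2)^3 has coefficients 1,0,3,0,3,0,1 for degrees 0…6.
(1 + y + y^2) has coefficients 1,1,1,0,0,0,0 for degrees 0…6.
[y^6] = 1·0 + 3·0 + 3·1 + 1·1 = 4.

4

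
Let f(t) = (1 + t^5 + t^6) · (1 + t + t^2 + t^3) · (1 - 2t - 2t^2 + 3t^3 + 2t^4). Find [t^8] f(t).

-3

(1 + t^5 + t^6) has coefficients 1,0,0,0,0,1,1 for degrees 0…6.
(1 + t + t^2 + t^3) has coefficients 1,1,1,1,0,0,0,0,0 for degrees 0…8.
Finally multiplying by (1 - 2t - 2t^2 + 3t^3 + 2t^4), the product of all factors after the first has coefficients 1,-1,-3,0,1,3,5,2,0 for degrees 0…8.
[t^8] = 1·0 + 1·0 + 1·(-3) = -3.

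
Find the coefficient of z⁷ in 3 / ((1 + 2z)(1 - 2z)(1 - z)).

255

Partial fractions give a closed form: a_n = (1)·(-2)^n + (3)·2^n + (-1)·1^n.
At n = 7: a_7 = 255.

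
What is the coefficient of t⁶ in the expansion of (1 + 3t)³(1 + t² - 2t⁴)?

-54

(1 + 3t)³ has coefficients 1,9,27,27 for degrees 0…3.
(1 + t² - 2t⁴) has coefficients 1,0,1,0,-2,0,0 for degrees 0…6.
[t⁶] = 1·0 + 9·0 + 27·(-2) + 27·0 = -54.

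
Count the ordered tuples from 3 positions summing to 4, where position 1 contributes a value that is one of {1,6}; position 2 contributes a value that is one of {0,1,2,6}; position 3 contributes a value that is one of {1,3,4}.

The generating function for the choices is (t + t⁶)·(1 + t + t² + t⁶)·(t + t³ + t⁴); the count is [t⁴].
(t + t⁶) has coefficients 0,1,0,0,0 for degrees 0…4.
(1 + t + t² + t⁶) has coefficients 1,1,1,0,0 for degrees 0…4.
Finally multiplying by (t + t³ + t⁴), the product of all factors after the first has coefficients 0,1,1,2,2 for degrees 0…4.
[t⁴] = 1·2 = 2.

2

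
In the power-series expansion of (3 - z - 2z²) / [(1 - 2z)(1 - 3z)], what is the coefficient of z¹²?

3880850

The denominator gives the recurrence a_n = 5a_(n−1) − 6a_(n−2) for n ≥ 3; the numerator fixes a_0 = 3, a_1 = 14, a_2 = 50.
Iterating: 3, 14, 50, 166, 530, 1654, 5090, 15526, 47090, 142294, 428930, 1290886, 3880850, so a_12 = 3880850.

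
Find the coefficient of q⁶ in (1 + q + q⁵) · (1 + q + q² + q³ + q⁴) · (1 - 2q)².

(1 + q + q⁵) has coefficients 1,1,0,0,0,1 for degrees 0…5.
(1 + q + q² + q³ + q⁴) has coefficients 1,1,1,1,1,0,0 for degrees 0…6.
Finally multiplying by (1 - 2q)², the product of all factors after the first has coefficients 1,-3,1,1,1,0,4 for degrees 0…6.
[q⁶] = 1·4 + 1·0 + 1·(-3) = 1.

1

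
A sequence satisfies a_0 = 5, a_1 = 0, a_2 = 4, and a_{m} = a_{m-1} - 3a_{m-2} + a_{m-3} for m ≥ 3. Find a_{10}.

The ordinary generating function has denominator 1 - q + 3q^2 - q^3.
Iterating the recurrence: a_0,…,a_{10} = 5, 0, 4, 9, -3, -26, -8, 67, 65, -144, -272.

-272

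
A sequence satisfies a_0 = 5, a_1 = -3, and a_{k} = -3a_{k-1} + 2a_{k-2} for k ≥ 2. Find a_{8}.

36467

The ordinary generating function has denominator 1 + 3z - 2z^2.
Iterating the recurrence: a_0,…,a_{8} = 5, -3, 19, -63, 227, -807, 2875, -10239, 36467.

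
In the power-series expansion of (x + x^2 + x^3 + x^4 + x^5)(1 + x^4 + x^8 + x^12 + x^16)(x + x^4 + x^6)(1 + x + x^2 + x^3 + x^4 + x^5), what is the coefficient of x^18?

23

(x + x^2 + x^3 + x^4 + x^5) has coefficients 0,1,1,1,1,1 for degrees 0…5.
(1 + x^4 + x^8 + x^12 + x^16) has coefficients 1,0,0,0,1,0,0,0,1,0,0,0,1,0,0,0,1,0,0 for degrees 0…18.
Multiplying by (x + x^4 + x^6) gives running coefficients 0,1,0,0,1,1,1,0,1,1,1,0,1,1,1,0,1,1,1 for degrees 0…18.
Finally multiplying by (1 + x + x^2 + x^3 + x^4 + x^5), the product of all factors after the first has coefficients 0,1,1,1,2,3,4,3,4,5,5,4,4,5,5,4,4,5,5 for degrees 0…18.
[x^18] = 1·5 + 1·4 + 1·4 + 1·5 + 1·5 = 23.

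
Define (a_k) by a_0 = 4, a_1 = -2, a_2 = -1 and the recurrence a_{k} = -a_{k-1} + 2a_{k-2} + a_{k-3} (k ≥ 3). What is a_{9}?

The ordinary generating function has denominator 1 + y - 2y^2 - y^3.
Iterating the recurrence: a_0,…,a_{9} = 4, -2, -1, 1, -5, 6, -15, 22, -46, 75.

75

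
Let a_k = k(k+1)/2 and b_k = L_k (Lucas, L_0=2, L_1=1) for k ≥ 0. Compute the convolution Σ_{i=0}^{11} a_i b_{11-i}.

2086

Write out a_i and b_{11-i} for i = 0,…,11 and sum the products.
Σ = 0·199 + 1·123 + 3·76 + 6·47 + 10·29 + 15·18 + 21·11 + 28·7 + 36·4 + 45·3 + 55·1 + 66·2 = 2086.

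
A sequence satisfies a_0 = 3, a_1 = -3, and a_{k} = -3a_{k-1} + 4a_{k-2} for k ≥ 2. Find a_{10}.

The ordinary generating function has denominator 1 + 3q - 4q^2.
Iterating the recurrence: a_0,…,a_{10} = 3, -3, 21, -75, 309, -1227, 4917, -19659, 78645, -314571, 1258293.

1258293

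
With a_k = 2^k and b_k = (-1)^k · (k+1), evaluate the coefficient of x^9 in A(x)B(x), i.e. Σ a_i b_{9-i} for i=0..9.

The convolution is the t^9 coefficient of A(t)B(t).
Σ = 1·(-10) + 2·9 + 4·(-8) + 8·7 + 16·(-6) + 32·5 + 64·(-4) + 128·3 + 256·(-2) + 512·1 = 224.

224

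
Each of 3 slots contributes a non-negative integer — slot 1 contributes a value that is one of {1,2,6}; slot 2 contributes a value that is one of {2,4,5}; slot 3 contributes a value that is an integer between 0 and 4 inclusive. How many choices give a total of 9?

The generating function for the choices is (y + y² + y⁶)·(y² + y⁴ + y⁵)·(1 + y + y² + y³ + y⁴); the count is [y⁹].
(y + y² + y⁶) has coefficients 0,1,1,0,0,0,1 for degrees 0…6.
(y² + y⁴ + y⁵) has coefficients 0,0,1,0,1,1,0,0,0,0 for degrees 0…9.
Finally multiplying by (1 + y + y² + y³ + y⁴), the product of all factors after the first has coefficients 0,0,1,1,2,3,3,2,2,1 for degrees 0…9.
[y⁹] = 1·2 + 1·2 + 1·1 = 5.

5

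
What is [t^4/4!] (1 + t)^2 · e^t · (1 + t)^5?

The EGF product rule gives c_4 = Σ_{k_1+k_2+k_3=4} C(4; k_1,k_2,k_3) · ∏ g_i(k_i), where (1+t)^2 gives the falling factorial (2)_k; e^t gives (1)^k; (1+t)^5 gives the falling factorial (5)_k.
g_1(k) for k = 0…4: 1, 2, 2, 0, 0.
g_2(k) for k = 0…4: 1, 1, 1, 1, 1.
g_3(k) for k = 0…4: 1, 5, 20, 60, 120.
First combine the last two factors: h(k) = Σ_j C(k,j)·g_2(j)·g_3(k−j) for k = 0…4: 1, 6, 31, 136, 501.
c_4 = Σ_k C(4,k)·g_1(k)·h(4−k) = 1·1·501 + 4·2·136 + 6·2·31 = 501 + 1088 + 372 = 1961.

1961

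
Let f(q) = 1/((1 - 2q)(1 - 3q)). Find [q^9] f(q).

Partial fractions give a closed form: a_n = (-2)·2^n + (3)·3^n.
At n = 9: a_9 = 58025.

58025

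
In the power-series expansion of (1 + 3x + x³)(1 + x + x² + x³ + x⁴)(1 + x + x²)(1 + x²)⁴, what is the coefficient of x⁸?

(1 + 3x + x³) has coefficients 1,3,0,1 for degrees 0…3.
(1 + x + x² + x³ + x⁴) has coefficients 1,1,1,1,1,0,0,0,0 for degrees 0…8.
Multiplying by (1 + x + x²) gives running coefficients 1,2,3,3,3,2,1,0,0 for degrees 0…8.
Finally multiplying by (1 + x²)⁴, the product of all factors after the first has coefficients 1,2,7,11,21,26,35,34,35 for degrees 0…8.
[x⁸] = 1·35 + 3·34 + 1·26 = 163.

163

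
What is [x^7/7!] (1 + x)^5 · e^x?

9276

The EGF product rule gives c_7 = Σ_{k_1+k_2=7} C(7; k_1,k_2) · ∏ g_i(k_i), where (1+x)^5 gives the falling factorial (5)_k; e^x gives (1)^k.
g_1(k) for k = 0…7: 1, 5, 20, 60, 120, 120, 0, 0.
g_2(k) for k = 0…7: 1, 1, 1, 1, 1, 1, 1, 1.
c_7 = Σ_k C(7,k)·g_1(k)·g_2(7−k) = 1·1·1 + 7·5·1 + 21·20·1 + 35·60·1 + 35·120·1 + 21·120·1 = 1 + 35 + 420 + 2100 + 4200 + 2520 = 9276.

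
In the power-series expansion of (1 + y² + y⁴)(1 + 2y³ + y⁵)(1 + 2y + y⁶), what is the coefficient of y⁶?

7

(1 + y² + y⁴) has coefficients 1,0,1,0,1 for degrees 0…4.
(1 + 2y³ + y⁵) has coefficients 1,0,0,2,0,1,0 for degrees 0…6.
Finally multiplying by (1 + 2y + y⁶), the product of all factors after the first has coefficients 1,2,0,2,4,1,3 for degrees 0…6.
[y⁶] = 1·3 + 1·4 + 1·0 = 7.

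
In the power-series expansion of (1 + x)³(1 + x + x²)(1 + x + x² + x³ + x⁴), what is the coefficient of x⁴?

(1 + x)³ has coefficients 1,3,3,1 for degrees 0…3.
(1 + x + x²) has coefficients 1,1,1,0,0 for degrees 0…4.
Finally multiplying by (1 + x + x² + x³ + x⁴), the product of all factors after the first has coefficients 1,2,3,3,3 for degrees 0…4.
[x⁴] = 1·3 + 3·3 + 3·3 + 1·2 = 23.

23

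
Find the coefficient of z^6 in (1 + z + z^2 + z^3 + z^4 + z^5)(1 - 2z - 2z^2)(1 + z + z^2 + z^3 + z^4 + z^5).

(1 + z + z^2 + z^3 + z^4 + z^5) has coefficients 1,1,1,1,1,1 for degrees 0…5.
(1 - 2z - 2z^2) has coefficients 1,-2,-2,0,0,0,0 for degrees 0…6.
Finally multiplying by (1 + z + z^2 + z^3 + z^4 + z^5), the product of all factors after the first has coefficients 1,-1,-3,-3,-3,-3,-4 for degrees 0…6.
[z^6] = 1·(-4) + 1·(-3) + 1·(-3) + 1·(-3) + 1·(-3) + 1·(-1) = -17.

-17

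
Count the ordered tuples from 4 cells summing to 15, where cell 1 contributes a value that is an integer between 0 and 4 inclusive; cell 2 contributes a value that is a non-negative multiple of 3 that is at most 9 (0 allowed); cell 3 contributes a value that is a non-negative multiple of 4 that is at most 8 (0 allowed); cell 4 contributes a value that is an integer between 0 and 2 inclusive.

The generating function for the choices is (1 + y + y^2 + y^3 + y^4)·(1 + y^3 + y^6 + y^9)·(1 + y^4 + y^8)·(1 + y + y^2); the count is [y^15].
(1 + y + y^2 + y^3 + y^4) has coefficients 1,1,1,1,1 for degrees 0…4.
(1 + y^3 + y^6 + y^9) has coefficients 1,0,0,1,0,0,1,0,0,1,0,0,0,0,0,0 for degrees 0…15.
Multiplying by (1 + y^4 + y^8) gives running coefficients 1,0,0,1,1,0,1,1,1,1,1,1,0,1,1,0 for degrees 0…15.
Finally multiplying by (1 + y + y^2), the product of all factors after the first has coefficients 1,1,1,1,2,2,2,2,3,3,3,3,2,2,2,2 for degrees 0…15.
[y^15] = 1·2 + 1·2 + 1·2 + 1·2 + 1·3 = 11.

11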